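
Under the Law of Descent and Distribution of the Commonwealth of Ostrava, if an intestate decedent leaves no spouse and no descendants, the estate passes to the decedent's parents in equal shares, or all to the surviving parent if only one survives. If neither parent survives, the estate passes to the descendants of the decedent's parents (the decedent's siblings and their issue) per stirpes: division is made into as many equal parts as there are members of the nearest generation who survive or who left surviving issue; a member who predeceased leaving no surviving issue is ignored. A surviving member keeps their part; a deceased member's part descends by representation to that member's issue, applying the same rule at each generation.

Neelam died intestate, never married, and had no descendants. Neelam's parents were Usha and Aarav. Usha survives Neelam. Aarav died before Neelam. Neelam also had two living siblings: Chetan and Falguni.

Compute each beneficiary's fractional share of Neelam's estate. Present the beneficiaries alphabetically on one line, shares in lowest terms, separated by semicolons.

Only one parent, Usha, survives, so Usha takes the entire estate. The siblings take nothing because a surviving parent has priority.

Usha 1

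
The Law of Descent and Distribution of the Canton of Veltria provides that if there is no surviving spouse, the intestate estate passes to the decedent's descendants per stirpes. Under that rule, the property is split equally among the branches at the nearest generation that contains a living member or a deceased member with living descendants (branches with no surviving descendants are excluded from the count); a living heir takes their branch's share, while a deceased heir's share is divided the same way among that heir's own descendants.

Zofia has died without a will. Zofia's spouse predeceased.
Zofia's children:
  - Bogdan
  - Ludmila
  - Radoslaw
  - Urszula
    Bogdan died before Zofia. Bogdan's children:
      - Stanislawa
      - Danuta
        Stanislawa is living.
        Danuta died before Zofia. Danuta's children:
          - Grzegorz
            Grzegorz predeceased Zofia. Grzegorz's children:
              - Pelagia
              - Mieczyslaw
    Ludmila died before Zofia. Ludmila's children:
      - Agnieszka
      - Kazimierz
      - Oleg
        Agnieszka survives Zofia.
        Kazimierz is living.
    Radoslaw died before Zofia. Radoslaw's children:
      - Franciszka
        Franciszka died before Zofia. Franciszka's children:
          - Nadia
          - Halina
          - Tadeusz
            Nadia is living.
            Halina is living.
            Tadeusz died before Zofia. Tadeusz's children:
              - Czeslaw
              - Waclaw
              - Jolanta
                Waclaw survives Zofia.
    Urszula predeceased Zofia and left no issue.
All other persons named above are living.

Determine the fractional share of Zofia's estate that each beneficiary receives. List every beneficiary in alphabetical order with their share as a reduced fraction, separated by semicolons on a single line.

There is no surviving spouse, so the entire estate passes to Zofia's descendants per stirpes.
Urszula left no surviving issue, so that branch lapses and is disregarded.
The estate is divided into 3 equal shares of 1/3 among Bogdan, Ludmila, Radoslaw.
Bogdan predeceased; the 1/3 allotted to Bogdan's branch passes to Bogdan's issue by representation.
The 1/3 is divided into 2 equal shares of 1/6 among Stanislawa, Danuta.
Stanislawa is living and takes 1/6.
Danuta predeceased; the 1/6 allotted to Danuta's branch passes to Danuta's issue by representation.
Grzegorz's line is the sole branch at this level, so the full 1/6 passes to Grzegorz's issue by representation.
The 1/6 is divided into 2 equal shares of 1/12 among Pelagia, Mieczyslaw.
Pelagia is living and takes 1/12.
Mieczyslaw is living and takes 1/12.
Ludmila predeceased; the 1/3 allotted to Ludmila's branch passes to Ludmila's issue by representation.
The 1/3 is divided into 3 equal shares of 1/9 among Agnieszka, Kazimierz, Oleg.
Agnieszka is living and takes 1/9.
Kazimierz is living and takes 1/9.
Oleg is living and takes 1/9.
Radoslaw predeceased; the 1/3 allotted to Radoslaw's branch passes to Radoslaw's issue by representation.
Franciszka's line is the sole branch at this level, so the full 1/3 passes to Franciszka's issue by representation.
The 1/3 is divided into 3 equal shares of 1/9 among Nadia, Halina, Tadeusz.
Nadia is living and takes 1/9.
Halina is living and takes 1/9.
Tadeusz predeceased; the 1/9 allotted to Tadeusz's branch passes to Tadeusz's issue by representation.
The 1/9 is divided into 3 equal shares of 1/27 among Czeslaw, Waclaw, Jolanta.
Czeslaw is living and takes 1/27.
Waclaw is living and takes 1/27.
Jolanta is living and takes 1/27.

Agnieszka 1/9; Czeslaw 1/27; Halina 1/9; Jolanta 1/27; Kazimierz 1/9; Mieczyslaw 1/12; Nadia 1/9; Oleg 1/9; Pelagia 1/12; Stanislawa 1/6; Waclaw 1/27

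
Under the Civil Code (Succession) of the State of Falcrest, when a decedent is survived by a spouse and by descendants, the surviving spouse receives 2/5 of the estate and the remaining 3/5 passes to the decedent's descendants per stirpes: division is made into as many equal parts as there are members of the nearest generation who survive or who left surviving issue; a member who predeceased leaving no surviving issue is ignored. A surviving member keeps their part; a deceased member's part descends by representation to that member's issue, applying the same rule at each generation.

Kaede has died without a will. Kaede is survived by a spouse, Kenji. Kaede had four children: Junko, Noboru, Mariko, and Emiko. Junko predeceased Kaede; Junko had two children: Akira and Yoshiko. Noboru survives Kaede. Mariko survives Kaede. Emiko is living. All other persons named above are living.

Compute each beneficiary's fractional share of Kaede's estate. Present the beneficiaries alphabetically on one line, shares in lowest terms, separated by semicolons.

Kenji, as surviving spouse, takes 2/5.
The remaining 3/5 passes to Kaede's descendants per stirpes.
The 3/5 is divided into 4 equal shares of 3/20 among Junko, Noboru, Mariko, Emiko.
Junko predeceased; the 3/20 allotted to Junko's branch passes to Junko's issue by representation.
The 3/20 is divided into 2 equal shares of 3/40 among Akira, Yoshiko.
Akira is living and takes 3/40.
Yoshiko is living and takes 3/40.
Noboru is living and takes 3/20.
Mariko is living and takes 3/20.
Emiko is living and takes 3/20.

Akira 3/40; Emiko 3/20; Kenji 2/5; Mariko 3/20; Noboru 3/20; Yoshiko 3/40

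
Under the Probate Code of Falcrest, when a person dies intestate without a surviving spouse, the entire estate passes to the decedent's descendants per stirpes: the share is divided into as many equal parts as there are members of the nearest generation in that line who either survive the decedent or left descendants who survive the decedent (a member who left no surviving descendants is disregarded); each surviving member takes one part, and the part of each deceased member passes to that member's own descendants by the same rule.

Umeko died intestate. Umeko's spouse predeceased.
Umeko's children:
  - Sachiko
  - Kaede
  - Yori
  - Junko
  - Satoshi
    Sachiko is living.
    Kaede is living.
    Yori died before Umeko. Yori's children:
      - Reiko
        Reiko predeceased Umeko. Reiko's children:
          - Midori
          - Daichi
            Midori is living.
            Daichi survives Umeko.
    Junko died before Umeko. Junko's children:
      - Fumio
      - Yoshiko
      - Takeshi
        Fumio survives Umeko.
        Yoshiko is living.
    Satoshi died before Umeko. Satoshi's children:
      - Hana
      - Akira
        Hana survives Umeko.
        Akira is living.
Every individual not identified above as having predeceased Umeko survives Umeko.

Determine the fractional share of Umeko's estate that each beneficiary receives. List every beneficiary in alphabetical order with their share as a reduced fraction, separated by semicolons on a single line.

Akira 1/10; Daichi 1/10; Fumio 1/15; Hana 1/10; Kaede 1/5; Midori 1/10; Sachiko 1/5; Takeshi 1/15; Yoshiko 1/15

There is no surviving spouse, so the entire estate passes to Umeko's descendants per stirpes.
The estate is divided into 5 equal shares of 1/5 among Sachiko, Kaede, Yori, Junko, Satoshi.
Sachiko is living and takes 1/5.
Kaede is living and takes 1/5.
Yori predeceased; the 1/5 allotted to Yori's branch passes to Yori's issue by representation.
Reiko's line is the sole branch at this level, so the full 1/5 passes to Reiko's issue by representation.
The 1/5 is divided into 2 equal shares of 1/10 among Midori, Daichi.
Midori is living and takes 1/10.
Daichi is living and takes 1/10.
Junko predeceased; the 1/5 allotted to Junko's branch passes to Junko's issue by representation.
The 1/5 is divided into 3 equal shares of 1/15 among Fumio, Yoshiko, Takeshi.
Fumio is living and takes 1/15.
Yoshiko is living and takes 1/15.
Takeshi is living and takes 1/15.
Satoshi predeceased; the 1/5 allotted to Satoshi's branch passes to Satoshi's issue by representation.
The 1/5 is divided into 2 equal shares of 1/10 among Hana, Akira.
Hana is living and takes 1/10.
Akira is living and takes 1/10.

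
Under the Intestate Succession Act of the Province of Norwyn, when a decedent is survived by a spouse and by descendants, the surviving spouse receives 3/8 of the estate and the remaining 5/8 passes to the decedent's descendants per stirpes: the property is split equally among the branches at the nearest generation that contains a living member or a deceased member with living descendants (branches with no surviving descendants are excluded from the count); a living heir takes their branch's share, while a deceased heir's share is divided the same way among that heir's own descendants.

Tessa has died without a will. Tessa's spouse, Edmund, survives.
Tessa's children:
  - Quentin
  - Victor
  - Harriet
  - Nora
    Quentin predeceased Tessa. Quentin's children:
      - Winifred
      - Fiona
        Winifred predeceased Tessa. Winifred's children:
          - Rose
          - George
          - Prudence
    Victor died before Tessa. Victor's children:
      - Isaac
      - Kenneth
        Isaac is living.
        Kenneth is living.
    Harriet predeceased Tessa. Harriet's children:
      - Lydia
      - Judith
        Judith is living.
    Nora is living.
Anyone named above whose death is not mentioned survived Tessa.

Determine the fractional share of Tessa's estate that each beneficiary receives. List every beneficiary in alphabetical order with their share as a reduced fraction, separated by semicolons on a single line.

Edmund, as surviving spouse, takes 3/8.
The remaining 5/8 passes to Tessa's descendants per stirpes.
The 5/8 is divided into 4 equal shares of 5/32 among Quentin, Victor, Harriet, Nora.
Quentin predeceased; the 5/32 allotted to Quentin's branch passes to Quentin's issue by representation.
The 5/32 is divided into 2 equal shares of 5/64 among Winifred, Fiona.
Winifred predeceased; the 5/64 allotted to Winifred's branch passes to Winifred's issue by representation.
The 5/64 is divided into 3 equal shares of 5/192 among Rose, George, Prudence.
Rose is living and takes 5/192.
George is living and takes 5/192.
Prudence is living and takes 5/192.
Fiona is living and takes 5/64.
Victor predeceased; the 5/32 allotted to Victor's branch passes to Victor's issue by representation.
The 5/32 is divided into 2 equal shares of 5/64 among Isaac, Kenneth.
Isaac is living and takes 5/64.
Kenneth is living and takes 5/64.
Harriet predeceased; the 5/32 allotted to Harriet's branch passes to Harriet's issue by representation.
The 5/32 is divided into 2 equal shares of 5/64 among Lydia, Judith.
Lydia is living and takes 5/64.
Judith is living and takes 5/64.
Nora is living and takes 5/32.

Edmund 3/8; Fiona 5/64; George 5/192; Isaac 5/64; Judith 5/64; Kenneth 5/64; Lydia 5/64; Nora 5/32; Prudence 5/192; Rose 5/192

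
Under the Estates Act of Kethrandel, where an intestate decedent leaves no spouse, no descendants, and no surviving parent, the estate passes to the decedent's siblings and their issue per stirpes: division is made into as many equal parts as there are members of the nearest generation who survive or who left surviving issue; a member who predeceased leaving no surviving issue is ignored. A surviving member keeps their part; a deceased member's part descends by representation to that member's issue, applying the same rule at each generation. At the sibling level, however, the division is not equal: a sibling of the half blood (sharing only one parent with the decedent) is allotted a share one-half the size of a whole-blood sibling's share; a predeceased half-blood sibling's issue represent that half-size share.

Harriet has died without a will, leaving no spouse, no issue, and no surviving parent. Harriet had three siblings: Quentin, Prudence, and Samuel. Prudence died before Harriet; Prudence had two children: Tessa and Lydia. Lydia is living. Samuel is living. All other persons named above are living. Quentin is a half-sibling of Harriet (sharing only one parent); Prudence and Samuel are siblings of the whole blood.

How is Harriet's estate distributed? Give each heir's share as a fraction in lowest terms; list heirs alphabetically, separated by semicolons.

Lydia 1/5; Quentin 1/5; Samuel 2/5; Tessa 1/5

No spouse, descendants, or parent survives, so the estate passes to Harriet's siblings per stirpes.
Half-blood siblings count for one-half the weight of whole-blood siblings at the initial division.
Dividing 1 in proportion to weights (total weight 5/2): Quentin (weight 1/2) → 1/5; Prudence (weight 1) → 2/5; Samuel (weight 1) → 2/5.
Quentin is living and takes 1/5.
Prudence predeceased; the 2/5 allotted to Prudence's branch passes to Prudence's issue by representation.
The 2/5 is divided into 2 equal shares of 1/5 among Tessa, Lydia.
Tessa is living and takes 1/5.
Lydia is living and takes 1/5.
Samuel is living and takes 2/5.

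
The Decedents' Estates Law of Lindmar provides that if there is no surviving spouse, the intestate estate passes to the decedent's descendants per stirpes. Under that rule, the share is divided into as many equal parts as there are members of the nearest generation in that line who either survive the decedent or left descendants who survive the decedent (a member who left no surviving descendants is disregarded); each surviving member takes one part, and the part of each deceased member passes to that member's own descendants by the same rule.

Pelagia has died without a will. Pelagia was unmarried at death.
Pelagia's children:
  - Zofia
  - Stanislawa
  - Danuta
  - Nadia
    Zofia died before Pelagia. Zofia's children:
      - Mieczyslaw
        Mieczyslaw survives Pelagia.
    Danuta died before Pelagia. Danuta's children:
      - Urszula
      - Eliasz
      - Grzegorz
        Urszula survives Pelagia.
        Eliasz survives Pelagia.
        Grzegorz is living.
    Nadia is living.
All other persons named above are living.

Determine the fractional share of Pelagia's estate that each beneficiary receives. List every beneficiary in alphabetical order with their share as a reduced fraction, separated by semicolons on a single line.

There is no surviving spouse, so the entire estate passes to Pelagia's descendants per stirpes.
The estate is divided into 4 equal shares of 1/4 among Zofia, Stanislawa, Danuta, Nadia.
Zofia predeceased; the 1/4 allotted to Zofia's branch passes to Zofia's issue by representation.
Mieczyslaw is the sole taker at this level and receives the full 1/4.
Stanislawa is living and takes 1/4.
Danuta predeceased; the 1/4 allotted to Danuta's branch passes to Danuta's issue by representation.
The 1/4 is divided into 3 equal shares of 1/12 among Urszula, Eliasz, Grzegorz.
Urszula is living and takes 1/12.
Eliasz is living and takes 1/12.
Grzegorz is living and takes 1/12.
Nadia is living and takes 1/4.

Eliasz 1/12; Grzegorz 1/12; Mieczyslaw 1/4; Nadia 1/4; Stanislawa 1/4; Urszula 1/12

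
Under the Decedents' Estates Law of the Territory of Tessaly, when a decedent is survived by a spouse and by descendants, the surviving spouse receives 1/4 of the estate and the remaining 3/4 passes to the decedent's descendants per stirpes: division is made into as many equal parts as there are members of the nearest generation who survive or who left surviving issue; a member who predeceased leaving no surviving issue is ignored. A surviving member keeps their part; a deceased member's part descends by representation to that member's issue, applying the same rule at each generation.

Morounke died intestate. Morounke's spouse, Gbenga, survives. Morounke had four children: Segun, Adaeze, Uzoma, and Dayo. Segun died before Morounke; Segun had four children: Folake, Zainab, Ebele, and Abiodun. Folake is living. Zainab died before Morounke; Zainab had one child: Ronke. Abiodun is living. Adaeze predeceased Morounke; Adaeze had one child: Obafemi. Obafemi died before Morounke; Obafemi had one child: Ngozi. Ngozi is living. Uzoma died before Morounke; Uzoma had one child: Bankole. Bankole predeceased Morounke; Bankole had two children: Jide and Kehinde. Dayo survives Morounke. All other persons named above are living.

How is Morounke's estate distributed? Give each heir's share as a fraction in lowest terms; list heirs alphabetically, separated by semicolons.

Gbenga, as surviving spouse, takes 1/4.
The remaining 3/4 passes to Morounke's descendants per stirpes.
The 3/4 is divided into 4 equal shares of 3/16 among Segun, Adaeze, Uzoma, Dayo.
Segun predeceased; the 3/16 allotted to Segun's branch passes to Segun's issue by representation.
The 3/16 is divided into 4 equal shares of 3/64 among Folake, Zainab, Ebele, Abiodun.
Folake is living and takes 3/64.
Zainab predeceased; the 3/64 allotted to Zainab's branch passes to Zainab's issue by representation.
Ronke is the sole taker at this level and receives the full 3/64.
Ebele is living and takes 3/64.
Abiodun is living and takes 3/64.
Adaeze predeceased; the 3/16 allotted to Adaeze's branch passes to Adaeze's issue by representation.
Obafemi's line is the sole branch at this level, so the full 3/16 passes to Obafemi's issue by representation.
Ngozi is the sole taker at this level and receives the full 3/16.
Uzoma predeceased; the 3/16 allotted to Uzoma's branch passes to Uzoma's issue by representation.
Bankole's line is the sole branch at this level, so the full 3/16 passes to Bankole's issue by representation.
The 3/16 is divided into 2 equal shares of 3/32 among Jide, Kehinde.
Jide is living and takes 3/32.
Kehinde is living and takes 3/32.
Dayo is living and takes 3/16.

Abiodun 3/64; Dayo 3/16; Ebele 3/64; Folake 3/64; Gbenga 1/4; Jide 3/32; Kehinde 3/32; Ngozi 3/16; Ronke 3/64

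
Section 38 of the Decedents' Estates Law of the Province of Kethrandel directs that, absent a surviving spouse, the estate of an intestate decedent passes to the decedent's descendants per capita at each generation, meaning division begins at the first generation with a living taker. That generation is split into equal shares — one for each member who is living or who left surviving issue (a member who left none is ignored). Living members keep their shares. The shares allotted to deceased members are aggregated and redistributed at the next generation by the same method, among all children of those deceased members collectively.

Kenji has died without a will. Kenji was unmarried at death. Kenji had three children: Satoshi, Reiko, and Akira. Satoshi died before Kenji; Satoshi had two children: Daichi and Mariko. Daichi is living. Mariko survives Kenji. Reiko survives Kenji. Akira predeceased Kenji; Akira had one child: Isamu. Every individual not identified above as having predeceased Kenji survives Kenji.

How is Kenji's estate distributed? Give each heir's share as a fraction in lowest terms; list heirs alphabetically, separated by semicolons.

There is no surviving spouse, so the entire estate passes to Kenji's descendants per capita at each generation.
At generation 1 (Satoshi, Reiko, Akira) there are 3 shares of (1)/3 = 1/3 each.
Living: Reiko — each takes 1/3.
Deceased: Satoshi and Akira. Their combined 2/3 is pooled and carried to generation 2.
At generation 2 (Daichi, Mariko, Isamu) there are 3 shares of (2/3)/3 = 2/9 each.
Living: Daichi, Mariko, and Isamu — each takes 2/9.

Daichi 2/9; Isamu 2/9; Mariko 2/9; Reiko 1/3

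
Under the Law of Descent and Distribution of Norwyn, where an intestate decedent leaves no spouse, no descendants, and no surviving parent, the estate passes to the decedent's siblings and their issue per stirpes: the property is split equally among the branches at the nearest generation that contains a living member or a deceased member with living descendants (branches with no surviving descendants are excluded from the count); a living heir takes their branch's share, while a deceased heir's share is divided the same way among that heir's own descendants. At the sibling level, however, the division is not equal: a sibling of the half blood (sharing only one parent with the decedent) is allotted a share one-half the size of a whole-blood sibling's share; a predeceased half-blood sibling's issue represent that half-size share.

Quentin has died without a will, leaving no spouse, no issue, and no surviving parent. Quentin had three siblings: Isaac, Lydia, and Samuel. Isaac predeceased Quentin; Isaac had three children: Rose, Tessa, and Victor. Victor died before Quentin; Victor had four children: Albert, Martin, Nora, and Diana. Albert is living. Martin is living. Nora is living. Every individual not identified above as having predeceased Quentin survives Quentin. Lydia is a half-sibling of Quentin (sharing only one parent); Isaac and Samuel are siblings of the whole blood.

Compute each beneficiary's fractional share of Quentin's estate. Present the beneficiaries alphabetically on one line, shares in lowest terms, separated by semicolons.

Albert 1/30; Diana 1/30; Lydia 1/5; Martin 1/30; Nora 1/30; Rose 2/15; Samuel 2/5; Tessa 2/15

No spouse, descendants, or parent survives, so the estate passes to Quentin's siblings per stirpes.
Half-blood siblings count for one-half the weight of whole-blood siblings at the initial division.
Dividing 1 in proportion to weights (total weight 5/2): Isaac (weight 1) → 2/5; Lydia (weight 1/2) → 1/5; Samuel (weight 1) → 2/5.
Isaac predeceased; the 2/5 allotted to Isaac's branch passes to Isaac's issue by representation.
The 2/5 is divided into 3 equal shares of 2/15 among Rose, Tessa, Victor.
Rose is living and takes 2/15.
Tessa is living and takes 2/15.
Victor predeceased; the 2/15 allotted to Victor's branch passes to Victor's issue by representation.
The 2/15 is divided into 4 equal shares of 1/30 among Albert, Martin, Nora, Diana.
Albert is living and takes 1/30.
Martin is living and takes 1/30.
Nora is living and takes 1/30.
Diana is living and takes 1/30.
Lydia is living and takes 1/5.
Samuel is living and takes 2/5.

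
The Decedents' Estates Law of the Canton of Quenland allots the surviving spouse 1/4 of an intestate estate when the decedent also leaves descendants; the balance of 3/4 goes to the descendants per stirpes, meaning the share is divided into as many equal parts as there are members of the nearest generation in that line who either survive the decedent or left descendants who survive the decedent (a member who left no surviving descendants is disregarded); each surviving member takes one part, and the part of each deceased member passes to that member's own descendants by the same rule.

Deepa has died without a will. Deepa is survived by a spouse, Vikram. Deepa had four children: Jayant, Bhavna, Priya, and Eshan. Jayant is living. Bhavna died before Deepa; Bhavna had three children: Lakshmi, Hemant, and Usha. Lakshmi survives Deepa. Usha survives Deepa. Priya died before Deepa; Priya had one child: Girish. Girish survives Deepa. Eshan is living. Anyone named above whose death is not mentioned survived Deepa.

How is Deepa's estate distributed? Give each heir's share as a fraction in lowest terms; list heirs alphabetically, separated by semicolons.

Vikram, as surviving spouse, takes 1/4.
The remaining 3/4 passes to Deepa's descendants per stirpes.
The 3/4 is divided into 4 equal shares of 3/16 among Jayant, Bhavna, Priya, Eshan.
Jayant is living and takes 3/16.
Bhavna predeceased; the 3/16 allotted to Bhavna's branch passes to Bhavna's issue by representation.
The 3/16 is divided into 3 equal shares of 1/16 among Lakshmi, Hemant, Usha.
Lakshmi is living and takes 1/16.
Hemant is living and takes 1/16.
Usha is living and takes 1/16.
Priya predeceased; the 3/16 allotted to Priya's branch passes to Priya's issue by representation.
Girish is the sole taker at this level and receives the full 3/16.
Eshan is living and takes 3/16.

Eshan 3/16; Girish 3/16; Hemant 1/16; Jayant 3/16; Lakshmi 1/16; Usha 1/16; Vikram 1/4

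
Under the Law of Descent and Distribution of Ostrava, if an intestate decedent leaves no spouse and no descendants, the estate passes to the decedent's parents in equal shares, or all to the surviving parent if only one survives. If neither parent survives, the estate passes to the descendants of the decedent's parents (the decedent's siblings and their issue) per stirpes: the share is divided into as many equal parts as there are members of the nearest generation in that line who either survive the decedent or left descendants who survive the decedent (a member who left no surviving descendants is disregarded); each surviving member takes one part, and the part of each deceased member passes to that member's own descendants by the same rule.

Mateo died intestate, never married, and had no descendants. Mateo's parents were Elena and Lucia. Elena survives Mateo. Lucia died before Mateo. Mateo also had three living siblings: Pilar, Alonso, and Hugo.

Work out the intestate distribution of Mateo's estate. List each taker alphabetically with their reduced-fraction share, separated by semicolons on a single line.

Only one parent, Elena, survives, so Elena takes the entire estate. The siblings take nothing because a surviving parent has priority.

Elena 1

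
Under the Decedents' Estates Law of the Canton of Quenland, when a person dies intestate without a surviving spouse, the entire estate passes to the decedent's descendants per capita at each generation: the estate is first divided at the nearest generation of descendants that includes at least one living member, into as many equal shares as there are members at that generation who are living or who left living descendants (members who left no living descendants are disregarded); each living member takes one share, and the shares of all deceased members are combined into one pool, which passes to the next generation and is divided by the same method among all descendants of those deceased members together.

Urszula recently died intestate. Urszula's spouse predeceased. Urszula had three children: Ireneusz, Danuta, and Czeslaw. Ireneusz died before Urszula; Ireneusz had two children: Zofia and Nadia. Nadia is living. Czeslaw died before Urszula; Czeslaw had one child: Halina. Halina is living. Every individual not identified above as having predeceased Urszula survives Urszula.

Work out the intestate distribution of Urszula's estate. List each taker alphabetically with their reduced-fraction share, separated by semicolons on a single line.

There is no surviving spouse, so the entire estate passes to Urszula's descendants per capita at each generation.
At generation 1 (Ireneusz, Danuta, Czeslaw) there are 3 shares of (1)/3 = 1/3 each.
Living: Danuta — each takes 1/3.
Deceased: Ireneusz and Czeslaw. Their combined 2/3 is pooled and carried to generation 2.
At generation 2 (Zofia, Nadia, Halina) there are 3 shares of (2/3)/3 = 2/9 each.
Living: Zofia, Nadia, and Halina — each takes 2/9.

Danuta 1/3; Halina 2/9; Nadia 2/9; Zofia 2/9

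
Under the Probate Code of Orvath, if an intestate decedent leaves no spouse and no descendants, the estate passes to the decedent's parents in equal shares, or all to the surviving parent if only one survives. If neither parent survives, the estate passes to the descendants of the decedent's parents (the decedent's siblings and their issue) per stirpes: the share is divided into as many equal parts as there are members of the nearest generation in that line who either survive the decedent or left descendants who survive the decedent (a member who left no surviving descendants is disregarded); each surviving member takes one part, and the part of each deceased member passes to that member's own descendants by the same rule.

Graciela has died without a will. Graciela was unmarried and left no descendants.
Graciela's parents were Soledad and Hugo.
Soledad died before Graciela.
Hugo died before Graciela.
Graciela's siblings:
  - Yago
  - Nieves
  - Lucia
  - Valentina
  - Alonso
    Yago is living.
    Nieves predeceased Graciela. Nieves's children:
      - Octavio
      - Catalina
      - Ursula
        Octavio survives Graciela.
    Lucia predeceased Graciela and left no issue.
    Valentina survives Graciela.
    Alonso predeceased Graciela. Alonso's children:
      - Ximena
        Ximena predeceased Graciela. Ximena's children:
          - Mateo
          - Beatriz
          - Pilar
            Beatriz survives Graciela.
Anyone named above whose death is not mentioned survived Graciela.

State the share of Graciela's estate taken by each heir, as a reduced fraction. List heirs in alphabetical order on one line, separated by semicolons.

Beatriz 1/12; Catalina 1/12; Mateo 1/12; Octavio 1/12; Pilar 1/12; Ursula 1/12; Valentina 1/4; Yago 1/4

Neither parent survives and there are no descendants, so the estate passes to Graciela's siblings and their issue per stirpes.
Lucia left no surviving issue, so that branch lapses and is disregarded.
The estate is divided into 4 equal shares of 1/4 among Yago, Nieves, Valentina, Alonso.
Yago is living and takes 1/4.
Nieves predeceased; the 1/4 allotted to Nieves's branch passes to Nieves's issue by representation.
The 1/4 is divided into 3 equal shares of 1/12 among Octavio, Catalina, Ursula.
Octavio is living and takes 1/12.
Catalina is living and takes 1/12.
Ursula is living and takes 1/12.
Valentina is living and takes 1/4.
Alonso predeceased; the 1/4 allotted to Alonso's branch passes to Alonso's issue by representation.
Ximena's line is the sole branch at this level, so the full 1/4 passes to Ximena's issue by representation.
The 1/4 is divided into 3 equal shares of 1/12 among Mateo, Beatriz, Pilar.
Mateo is living and takes 1/12.
Beatriz is living and takes 1/12.
Pilar is living and takes 1/12.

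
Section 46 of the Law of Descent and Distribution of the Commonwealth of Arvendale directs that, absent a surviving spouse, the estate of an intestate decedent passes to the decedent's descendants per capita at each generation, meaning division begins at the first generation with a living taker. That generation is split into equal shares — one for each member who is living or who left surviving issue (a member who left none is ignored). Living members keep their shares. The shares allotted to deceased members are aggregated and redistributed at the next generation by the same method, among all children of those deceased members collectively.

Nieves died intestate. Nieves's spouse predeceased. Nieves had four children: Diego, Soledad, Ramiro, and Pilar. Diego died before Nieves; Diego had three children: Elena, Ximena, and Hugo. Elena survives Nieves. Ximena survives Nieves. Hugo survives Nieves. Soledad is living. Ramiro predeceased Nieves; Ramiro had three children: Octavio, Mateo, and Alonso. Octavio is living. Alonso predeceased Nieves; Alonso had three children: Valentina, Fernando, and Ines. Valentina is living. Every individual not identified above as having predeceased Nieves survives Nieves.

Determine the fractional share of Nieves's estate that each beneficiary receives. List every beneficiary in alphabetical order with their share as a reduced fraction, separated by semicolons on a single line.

Elena 1/12; Fernando 1/36; Hugo 1/12; Ines 1/36; Mateo 1/12; Octavio 1/12; Pilar 1/4; Soledad 1/4; Valentina 1/36; Ximena 1/12

There is no surviving spouse, so the entire estate passes to Nieves's descendants per capita at each generation.
At generation 1 (Diego, Soledad, Ramiro, Pilar) there are 4 shares of (1)/4 = 1/4 each.
Living: Soledad and Pilar — each takes 1/4.
Deceased: Diego and Ramiro. Their combined 1/2 is pooled and carried to generation 2.
At generation 2 (Elena, Ximena, Hugo, Octavio, Mateo, Alonso) there are 6 shares of (1/2)/6 = 1/12 each.
Living: Elena, Ximena, Hugo, Octavio, and Mateo — each takes 1/12.
Deceased: Alonso. That 1/12 share is carried to generation 3.
At generation 3 (Valentina, Fernando, Ines) there are 3 shares of (1/12)/3 = 1/36 each.
Living: Valentina, Fernando, and Ines — each takes 1/36.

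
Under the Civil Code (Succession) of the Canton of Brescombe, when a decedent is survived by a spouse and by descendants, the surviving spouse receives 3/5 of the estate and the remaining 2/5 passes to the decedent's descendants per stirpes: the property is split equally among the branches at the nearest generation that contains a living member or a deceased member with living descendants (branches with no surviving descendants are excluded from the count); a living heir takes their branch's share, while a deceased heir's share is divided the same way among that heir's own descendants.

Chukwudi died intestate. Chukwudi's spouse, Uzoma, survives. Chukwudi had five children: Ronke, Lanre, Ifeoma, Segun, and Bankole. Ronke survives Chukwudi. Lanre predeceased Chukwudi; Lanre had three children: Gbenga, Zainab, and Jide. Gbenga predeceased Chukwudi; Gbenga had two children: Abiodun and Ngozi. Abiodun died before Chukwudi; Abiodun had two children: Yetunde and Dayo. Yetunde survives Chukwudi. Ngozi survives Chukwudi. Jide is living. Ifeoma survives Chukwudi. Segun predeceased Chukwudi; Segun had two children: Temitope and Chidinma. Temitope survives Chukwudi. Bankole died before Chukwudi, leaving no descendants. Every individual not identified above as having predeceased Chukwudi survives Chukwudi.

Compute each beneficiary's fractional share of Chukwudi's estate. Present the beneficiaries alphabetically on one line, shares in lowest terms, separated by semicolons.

Uzoma, as surviving spouse, takes 3/5.
The remaining 2/5 passes to Chukwudi's descendants per stirpes.
Bankole left no surviving issue, so that branch lapses and is disregarded.
The 2/5 is divided into 4 equal shares of 1/10 among Ronke, Lanre, Ifeoma, Segun.
Ronke is living and takes 1/10.
Lanre predeceased; the 1/10 allotted to Lanre's branch passes to Lanre's issue by representation.
The 1/10 is divided into 3 equal shares of 1/30 among Gbenga, Zainab, Jide.
Gbenga predeceased; the 1/30 allotted to Gbenga's branch passes to Gbenga's issue by representation.
The 1/30 is divided into 2 equal shares of 1/60 among Abiodun, Ngozi.
Abiodun predeceased; the 1/60 allotted to Abiodun's branch passes to Abiodun's issue by representation.
The 1/60 is divided into 2 equal shares of 1/120 among Yetunde, Dayo.
Yetunde is living and takes 1/120.
Dayo is living and takes 1/120.
Ngozi is living and takes 1/60.
Zainab is living and takes 1/30.
Jide is living and takes 1/30.
Ifeoma is living and takes 1/10.
Segun predeceased; the 1/10 allotted to Segun's branch passes to Segun's issue by representation.
The 1/10 is divided into 2 equal shares of 1/20 among Temitope, Chidinma.
Temitope is living and takes 1/20.
Chidinma is living and takes 1/20.

Chidinma 1/20; Dayo 1/120; Ifeoma 1/10; Jide 1/30; Ngozi 1/60; Ronke 1/10; Temitope 1/20; Uzoma 3/5; Yetunde 1/120; Zainab 1/30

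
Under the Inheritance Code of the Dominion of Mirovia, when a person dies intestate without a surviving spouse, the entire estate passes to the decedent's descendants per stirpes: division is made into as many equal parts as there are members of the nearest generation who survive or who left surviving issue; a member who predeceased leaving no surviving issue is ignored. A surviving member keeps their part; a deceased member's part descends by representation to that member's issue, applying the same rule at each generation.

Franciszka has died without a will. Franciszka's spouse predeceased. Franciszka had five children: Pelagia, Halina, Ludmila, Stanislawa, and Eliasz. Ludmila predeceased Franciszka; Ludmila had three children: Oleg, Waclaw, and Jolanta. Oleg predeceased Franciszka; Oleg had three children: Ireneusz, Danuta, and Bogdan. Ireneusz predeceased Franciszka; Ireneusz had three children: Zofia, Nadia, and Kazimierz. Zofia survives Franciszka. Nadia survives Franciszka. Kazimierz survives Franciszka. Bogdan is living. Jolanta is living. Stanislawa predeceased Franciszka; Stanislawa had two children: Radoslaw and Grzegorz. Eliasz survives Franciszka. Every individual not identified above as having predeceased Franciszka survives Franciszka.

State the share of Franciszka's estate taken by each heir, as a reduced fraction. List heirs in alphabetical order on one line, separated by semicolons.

There is no surviving spouse, so the entire estate passes to Franciszka's descendants per stirpes.
The estate is divided into 5 equal shares of 1/5 among Pelagia, Halina, Ludmila, Stanislawa, Eliasz.
Pelagia is living and takes 1/5.
Halina is living and takes 1/5.
Ludmila predeceased; the 1/5 allotted to Ludmila's branch passes to Ludmila's issue by representation.
The 1/5 is divided into 3 equal shares of 1/15 among Oleg, Waclaw, Jolanta.
Oleg predeceased; the 1/15 allotted to Oleg's branch passes to Oleg's issue by representation.
The 1/15 is divided into 3 equal shares of 1/45 among Ireneusz, Danuta, Bogdan.
Ireneusz predeceased; the 1/45 allotted to Ireneusz's branch passes to Ireneusz's issue by representation.
The 1/45 is divided into 3 equal shares of 1/135 among Zofia, Nadia, Kazimierz.
Zofia is living and takes 1/135.
Nadia is living and takes 1/135.
Kazimierz is living and takes 1/135.
Danuta is living and takes 1/45.
Bogdan is living and takes 1/45.
Waclaw is living and takes 1/15.
Jolanta is living and takes 1/15.
Stanislawa predeceased; the 1/5 allotted to Stanislawa's branch passes to Stanislawa's issue by representation.
The 1/5 is divided into 2 equal shares of 1/10 among Radoslaw, Grzegorz.
Radoslaw is living and takes 1/10.
Grzegorz is living and takes 1/10.
Eliasz is living and takes 1/5.

Bogdan 1/45; Danuta 1/45; Eliasz 1/5; Grzegorz 1/10; Halina 1/5; Jolanta 1/15; Kazimierz 1/135; Nadia 1/135; Pelagia 1/5; Radoslaw 1/10; Waclaw 1/15; Zofia 1/135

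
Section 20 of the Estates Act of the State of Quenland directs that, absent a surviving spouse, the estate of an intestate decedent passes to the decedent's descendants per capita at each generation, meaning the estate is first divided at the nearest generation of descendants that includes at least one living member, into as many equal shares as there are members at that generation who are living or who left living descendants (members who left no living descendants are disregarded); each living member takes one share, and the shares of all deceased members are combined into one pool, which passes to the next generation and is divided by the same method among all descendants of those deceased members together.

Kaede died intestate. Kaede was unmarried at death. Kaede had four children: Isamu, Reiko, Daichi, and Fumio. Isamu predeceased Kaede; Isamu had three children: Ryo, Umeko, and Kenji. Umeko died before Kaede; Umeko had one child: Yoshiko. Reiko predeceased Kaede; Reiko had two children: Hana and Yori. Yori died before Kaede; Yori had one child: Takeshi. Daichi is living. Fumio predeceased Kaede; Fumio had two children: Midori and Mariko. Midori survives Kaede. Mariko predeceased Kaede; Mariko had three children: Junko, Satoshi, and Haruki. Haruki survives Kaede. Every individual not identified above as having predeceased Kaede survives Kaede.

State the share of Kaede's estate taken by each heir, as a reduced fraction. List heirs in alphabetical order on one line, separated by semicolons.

Daichi 1/4; Hana 3/28; Haruki 9/140; Junko 9/140; Kenji 3/28; Midori 3/28; Ryo 3/28; Satoshi 9/140; Takeshi 9/140; Yoshiko 9/140

There is no surviving spouse, so the entire estate passes to Kaede's descendants per capita at each generation.
At generation 1 (Isamu, Reiko, Daichi, Fumio) there are 4 shares of (1)/4 = 1/4 each.
Living: Daichi — each takes 1/4.
Deceased: Isamu, Reiko, and Fumio. Their combined 3/4 is pooled and carried to generation 2.
At generation 2 (Ryo, Umeko, Kenji, Hana, Yori, Midori, Mariko) there are 7 shares of (3/4)/7 = 3/28 each.
Living: Ryo, Kenji, Hana, and Midori — each takes 3/28.
Deceased: Umeko, Yori, and Mariko. Their combined 9/28 is pooled and carried to generation 3.
At generation 3 (Yoshiko, Takeshi, Junko, Satoshi, Haruki) there are 5 shares of (9/28)/5 = 9/140 each.
Living: Yoshiko, Takeshi, Junko, Satoshi, and Haruki — each takes 9/140.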